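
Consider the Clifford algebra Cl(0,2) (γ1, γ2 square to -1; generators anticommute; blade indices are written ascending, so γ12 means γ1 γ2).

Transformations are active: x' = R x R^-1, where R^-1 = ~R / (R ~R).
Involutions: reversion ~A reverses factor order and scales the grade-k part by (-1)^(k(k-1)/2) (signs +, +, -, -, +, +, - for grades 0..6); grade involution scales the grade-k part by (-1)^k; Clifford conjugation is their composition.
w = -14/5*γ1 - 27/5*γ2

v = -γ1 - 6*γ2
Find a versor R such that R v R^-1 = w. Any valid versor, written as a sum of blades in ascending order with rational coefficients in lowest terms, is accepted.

Why this works: both vectors square to -37, so q(v) = q(w) and R = v + w = -19/5*γ1 - 57/5*γ2 carries v to w — its own direction survives, the complement (v - w)/2 flips.
Answer: -19/5*γ1 - 57/5*γ2


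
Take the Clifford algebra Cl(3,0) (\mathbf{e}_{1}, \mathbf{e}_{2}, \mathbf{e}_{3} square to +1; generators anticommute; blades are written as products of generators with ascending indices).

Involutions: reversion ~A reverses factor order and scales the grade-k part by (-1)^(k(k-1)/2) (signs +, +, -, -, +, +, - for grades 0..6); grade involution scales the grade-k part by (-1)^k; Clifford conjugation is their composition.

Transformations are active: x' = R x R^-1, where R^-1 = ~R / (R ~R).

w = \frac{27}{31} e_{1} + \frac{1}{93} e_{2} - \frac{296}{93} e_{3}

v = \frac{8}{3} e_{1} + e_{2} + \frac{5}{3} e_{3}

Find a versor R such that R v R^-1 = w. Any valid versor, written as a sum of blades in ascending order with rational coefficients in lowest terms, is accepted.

The midline construction: v and w both square to \frac{98}{9}, so reflecting in their sum \frac{329}{93} e_{1} + \frac{94}{93} e_{2} - \frac{47}{31} e_{3} exchanges them.
Answer: \frac{329}{93} e_{1} + \frac{94}{93} e_{2} - \frac{47}{31} e_{3}


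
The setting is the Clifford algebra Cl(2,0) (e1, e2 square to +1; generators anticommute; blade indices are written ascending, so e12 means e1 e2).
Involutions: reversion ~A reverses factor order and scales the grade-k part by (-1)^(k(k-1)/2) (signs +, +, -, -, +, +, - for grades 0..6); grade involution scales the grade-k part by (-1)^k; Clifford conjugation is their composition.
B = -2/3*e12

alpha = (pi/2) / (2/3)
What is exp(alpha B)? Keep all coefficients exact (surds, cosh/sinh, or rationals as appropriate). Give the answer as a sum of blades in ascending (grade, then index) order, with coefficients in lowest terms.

B^2 = (-2/3)^2*(e12)^2 = 4/9*(-1) = -4/9 (a basis 2-blade squares to minus the product of its generators' squares).
B^2 = -4/9 — the negative square puts this in the circular regime; l = 2/3, alpha*l = pi/2, so exp(alpha B) = cos(pi/2) + (sin(pi/2)/(2/3))*B = 0 + (3/2)*B.
Answer: -e12


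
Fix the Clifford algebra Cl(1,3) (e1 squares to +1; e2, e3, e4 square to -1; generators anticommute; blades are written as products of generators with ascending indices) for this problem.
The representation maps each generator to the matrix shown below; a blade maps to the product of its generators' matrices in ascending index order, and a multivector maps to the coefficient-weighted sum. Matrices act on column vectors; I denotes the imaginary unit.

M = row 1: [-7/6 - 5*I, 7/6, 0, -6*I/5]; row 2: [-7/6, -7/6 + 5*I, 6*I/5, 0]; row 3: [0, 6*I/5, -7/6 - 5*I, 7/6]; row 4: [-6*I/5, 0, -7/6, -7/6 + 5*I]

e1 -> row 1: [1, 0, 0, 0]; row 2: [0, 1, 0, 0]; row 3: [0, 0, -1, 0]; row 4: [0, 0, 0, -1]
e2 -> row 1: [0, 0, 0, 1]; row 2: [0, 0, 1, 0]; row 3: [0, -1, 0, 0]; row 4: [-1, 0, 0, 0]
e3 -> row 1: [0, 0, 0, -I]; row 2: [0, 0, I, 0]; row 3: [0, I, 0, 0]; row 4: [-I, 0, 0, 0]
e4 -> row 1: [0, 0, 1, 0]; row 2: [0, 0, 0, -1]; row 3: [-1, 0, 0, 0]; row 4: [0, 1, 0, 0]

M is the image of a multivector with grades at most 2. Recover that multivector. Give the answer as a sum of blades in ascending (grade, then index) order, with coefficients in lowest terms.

Method: the blade images are trace-orthogonal — tr(rho(e_A) rho(e_B)^-1) = 4 if A = B and 0 otherwise — and rho(e_A)^-1 = (e_A)^2 * rho(e_A) with (e_A)^2 = +1 or -1, so the coefficient of e_A in the preimage is (e_A)^2 * tr(M rho(e_A))/4.
Nonzero projections over blades of grade <= 2: 1: (1)^2 = +1, tr(M 1) = -14/3, coefficient -7/6; e3: (e3)^2 = -1, tr(M rho(e3)) = -24/5, coefficient 6/5; e2 e3: (e2 e3)^2 = -1, tr(M rho(e2 e3)) = -20, coefficient 5; e2 e4: (e2 e4)^2 = -1, tr(M rho(e2 e4)) = -14/3, coefficient 7/6. Every other blade of grade <= 2 projects to 0.
Answer: -7/6 + 6/5*e3 + 5*e2 e3 + 7/6*e2 e4


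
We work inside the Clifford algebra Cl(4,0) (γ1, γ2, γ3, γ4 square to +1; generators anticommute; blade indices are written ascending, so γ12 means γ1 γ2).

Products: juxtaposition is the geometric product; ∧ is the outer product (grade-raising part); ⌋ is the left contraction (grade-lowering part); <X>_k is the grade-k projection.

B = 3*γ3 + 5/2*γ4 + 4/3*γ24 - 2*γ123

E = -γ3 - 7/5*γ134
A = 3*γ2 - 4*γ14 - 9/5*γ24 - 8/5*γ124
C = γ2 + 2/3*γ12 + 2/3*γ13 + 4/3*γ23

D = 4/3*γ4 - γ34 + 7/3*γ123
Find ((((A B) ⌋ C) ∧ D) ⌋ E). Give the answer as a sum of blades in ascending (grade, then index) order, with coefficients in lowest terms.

step 1: 12/5 - 118/15*γ1 - 9/2*γ2 + 4*γ4 + 4/3*γ12 + 6*γ13 + 9*γ23 + 15/2*γ24 + 16/5*γ34 + 78/5*γ134 - 13/5*γ234 + 24/5*γ1234
step 2: -385/18 + 3*γ1 - 128/45*γ2 - 506/45*γ3 + 8/5*γ12 + 8/5*γ13 + 16/5*γ23
step 3: -770/27*γ4 + 4*γ14 - 512/135*γ24 + 1727/270*γ34 - 2695/54*γ123 + 32/15*γ124 - 13/15*γ134 + 64/9*γ234 - 8/5*γ1234
step 4: -91/75 + 12089/1350*γ1 - 28/5*γ3 + 1078/27*γ13
Answer: -91/75 + 12089/1350*γ1 - 28/5*γ3 + 1078/27*γ13


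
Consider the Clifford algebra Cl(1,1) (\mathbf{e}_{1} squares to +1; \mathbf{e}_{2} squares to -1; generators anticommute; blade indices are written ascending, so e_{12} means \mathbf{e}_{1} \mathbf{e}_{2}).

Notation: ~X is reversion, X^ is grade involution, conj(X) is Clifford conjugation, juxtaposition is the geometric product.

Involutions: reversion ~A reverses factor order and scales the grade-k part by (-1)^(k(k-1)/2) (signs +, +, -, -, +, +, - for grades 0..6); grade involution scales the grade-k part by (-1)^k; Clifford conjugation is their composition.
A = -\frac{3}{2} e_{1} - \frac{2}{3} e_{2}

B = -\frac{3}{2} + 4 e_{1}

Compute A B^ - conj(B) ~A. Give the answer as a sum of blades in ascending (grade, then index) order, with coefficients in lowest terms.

first term: 6 + \frac{9}{4} e_{1} + e_{2} - \frac{8}{3} e_{12}
second term: 6 + \frac{9}{4} e_{1} + e_{2} + \frac{8}{3} e_{12}
Answer: -\frac{16}{3} e_{12}


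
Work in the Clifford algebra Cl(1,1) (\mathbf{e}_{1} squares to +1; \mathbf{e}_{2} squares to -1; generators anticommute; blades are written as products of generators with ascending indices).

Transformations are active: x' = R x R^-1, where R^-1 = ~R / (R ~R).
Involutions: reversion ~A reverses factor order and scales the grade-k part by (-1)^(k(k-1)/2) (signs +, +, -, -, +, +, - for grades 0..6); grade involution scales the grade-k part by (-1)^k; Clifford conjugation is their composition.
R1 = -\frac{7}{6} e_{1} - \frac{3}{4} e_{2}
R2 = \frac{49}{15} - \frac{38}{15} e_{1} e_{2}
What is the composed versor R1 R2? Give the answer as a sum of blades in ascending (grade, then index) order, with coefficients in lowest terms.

Distribute over the terms of R1 (each basis-blade product reordered to ascending indices, repeated generators contracted through their squares):
(-\frac{7}{6} e_{1}) R2 = -\frac{343}{90} e_{1} + \frac{133}{45} e_{2}
(-\frac{3}{4} e_{2}) R2 = \frac{19}{10} e_{1} - \frac{49}{20} e_{2}
Summing the partial products and collecting blades:
Answer: -\frac{86}{45} e_{1} + \frac{91}{180} e_{2}


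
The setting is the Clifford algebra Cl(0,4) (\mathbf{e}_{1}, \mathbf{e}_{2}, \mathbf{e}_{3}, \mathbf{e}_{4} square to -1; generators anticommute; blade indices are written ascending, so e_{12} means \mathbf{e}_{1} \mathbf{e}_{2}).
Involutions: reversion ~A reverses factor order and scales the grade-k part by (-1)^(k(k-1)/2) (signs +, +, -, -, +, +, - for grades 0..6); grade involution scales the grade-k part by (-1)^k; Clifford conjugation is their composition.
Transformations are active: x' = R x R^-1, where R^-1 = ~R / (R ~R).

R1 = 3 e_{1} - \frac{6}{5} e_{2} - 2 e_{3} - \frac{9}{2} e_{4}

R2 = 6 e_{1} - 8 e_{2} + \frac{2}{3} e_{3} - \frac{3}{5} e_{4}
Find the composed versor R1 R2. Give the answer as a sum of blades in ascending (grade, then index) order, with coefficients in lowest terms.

Distribute over the terms of R1 (each basis-blade product reordered to ascending indices, repeated generators contracted through their squares):
(3 e_{1}) R2 = -18 - 24 e_{12} + 2 e_{13} - \frac{9}{5} e_{14}
(-\frac{6}{5} e_{2}) R2 = -\frac{48}{5} + \frac{36}{5} e_{12} - \frac{4}{5} e_{23} + \frac{18}{25} e_{24}
(-2 e_{3}) R2 = \frac{4}{3} + 12 e_{13} - 16 e_{23} + \frac{6}{5} e_{34}
(-\frac{9}{2} e_{4}) R2 = -\frac{27}{10} + 27 e_{14} - 36 e_{24} + 3 e_{34}
Summing the partial products and collecting blades:
Answer: -\frac{869}{30} - \frac{84}{5} e_{12} + 14 e_{13} + \frac{126}{5} e_{14} - \frac{84}{5} e_{23} - \frac{882}{25} e_{24} + \frac{21}{5} e_{34}


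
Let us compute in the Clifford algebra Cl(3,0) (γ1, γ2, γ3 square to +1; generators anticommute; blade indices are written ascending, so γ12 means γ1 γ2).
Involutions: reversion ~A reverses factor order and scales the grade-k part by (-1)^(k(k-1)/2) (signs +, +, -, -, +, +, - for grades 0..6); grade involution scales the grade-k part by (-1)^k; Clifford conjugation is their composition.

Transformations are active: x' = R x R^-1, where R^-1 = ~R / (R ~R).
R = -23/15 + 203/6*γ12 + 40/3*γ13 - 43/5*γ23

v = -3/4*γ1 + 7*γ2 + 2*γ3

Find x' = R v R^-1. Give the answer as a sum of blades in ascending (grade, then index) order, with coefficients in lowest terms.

~R = -23/15 - 203/6*γ12 - 40/3*γ13 + 43/5*γ23, and R ~R = 83927/60, so R^-1 = ~R / (83927/60).
R v = 5293/20*γ1 - 307/120*γ2 + 1007/15*γ3 - 1153/60*γ123
Answer: 3325/8188*γ1 - 67838/10235*γ2 - 31491/10235*γ3


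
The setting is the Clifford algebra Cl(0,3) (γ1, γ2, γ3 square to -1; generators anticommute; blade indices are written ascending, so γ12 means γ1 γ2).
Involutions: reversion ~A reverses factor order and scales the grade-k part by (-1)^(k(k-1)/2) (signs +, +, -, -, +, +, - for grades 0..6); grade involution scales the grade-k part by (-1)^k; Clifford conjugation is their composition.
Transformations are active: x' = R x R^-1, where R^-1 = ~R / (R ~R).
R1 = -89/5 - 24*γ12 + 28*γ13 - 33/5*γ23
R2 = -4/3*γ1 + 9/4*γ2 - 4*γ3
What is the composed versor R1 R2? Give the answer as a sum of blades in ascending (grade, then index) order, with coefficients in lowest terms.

Distribute over the terms of R2 (each basis-blade product reordered to ascending indices, repeated generators contracted through their squares):
R1 (-4/3*γ1) = 356/15*γ1 + 32*γ2 - 112/3*γ3 + 44/5*γ123
R1 (9/4*γ2) = 54*γ1 - 801/20*γ2 - 297/20*γ3 - 63*γ123
R1 (-4*γ3) = 112*γ1 - 132/5*γ2 + 356/5*γ3 + 96*γ123
Summing the partial products and collecting blades:
Answer: 2846/15*γ1 - 689/20*γ2 + 1141/60*γ3 + 209/5*γ123


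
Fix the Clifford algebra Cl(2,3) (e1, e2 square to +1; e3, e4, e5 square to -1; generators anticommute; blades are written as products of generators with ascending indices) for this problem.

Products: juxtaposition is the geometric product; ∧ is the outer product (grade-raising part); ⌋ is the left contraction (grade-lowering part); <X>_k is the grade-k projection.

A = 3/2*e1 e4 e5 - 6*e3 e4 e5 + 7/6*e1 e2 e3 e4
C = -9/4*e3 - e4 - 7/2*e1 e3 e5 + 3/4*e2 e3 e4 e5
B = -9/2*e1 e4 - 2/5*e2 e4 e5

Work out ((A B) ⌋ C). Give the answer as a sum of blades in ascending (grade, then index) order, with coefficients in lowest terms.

step 1: -27/4*e5 + 3/5*e1 e2 - 57/20*e2 e3 - 398/15*e1 e3 e5
step 2: -1393/15 - 189/8*e1 e3 - 171/80*e4 e5 - 81/16*e2 e3 e4
Answer: -1393/15 - 189/8*e1 e3 - 171/80*e4 e5 - 81/16*e2 e3 e4


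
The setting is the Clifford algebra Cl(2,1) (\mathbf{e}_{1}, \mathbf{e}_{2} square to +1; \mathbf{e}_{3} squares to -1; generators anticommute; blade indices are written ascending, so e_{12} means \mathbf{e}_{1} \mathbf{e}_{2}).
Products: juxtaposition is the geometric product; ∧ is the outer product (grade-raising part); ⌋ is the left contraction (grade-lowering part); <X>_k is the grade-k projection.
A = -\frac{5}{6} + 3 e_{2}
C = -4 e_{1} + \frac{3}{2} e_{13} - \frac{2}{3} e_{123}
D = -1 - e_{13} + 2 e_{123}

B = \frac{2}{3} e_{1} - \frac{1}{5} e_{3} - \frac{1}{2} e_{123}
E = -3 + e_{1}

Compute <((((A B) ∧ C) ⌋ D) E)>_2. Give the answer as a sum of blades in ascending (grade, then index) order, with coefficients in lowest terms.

step 1: -\frac{5}{9} e_{1} + \frac{1}{6} e_{3} - 2 e_{12} + \frac{3}{2} e_{13} - \frac{3}{5} e_{23} + \frac{5}{12} e_{123}
step 2: \frac{2}{3} e_{13} + \frac{12}{5} e_{123}
step 3: \frac{62}{15} - \frac{4}{3} e_{2}
step 4: -\frac{62}{5} + \frac{62}{15} e_{1} + 4 e_{2} + \frac{4}{3} e_{12}
step 5: \frac{4}{3} e_{12}
Answer: \frac{4}{3} e_{12}


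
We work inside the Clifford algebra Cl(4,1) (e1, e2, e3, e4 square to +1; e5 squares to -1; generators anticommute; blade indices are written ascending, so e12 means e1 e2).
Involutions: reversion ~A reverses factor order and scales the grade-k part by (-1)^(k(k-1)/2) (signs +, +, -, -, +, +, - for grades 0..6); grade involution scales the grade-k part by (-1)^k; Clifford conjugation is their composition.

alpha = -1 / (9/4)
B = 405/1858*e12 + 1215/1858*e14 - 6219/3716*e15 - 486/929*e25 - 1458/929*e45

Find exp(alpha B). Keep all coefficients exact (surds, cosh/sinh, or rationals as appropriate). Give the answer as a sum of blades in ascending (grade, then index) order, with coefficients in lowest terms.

B^2 term by term: the squares give (405/1858)^2*(e12)^2 + (1215/1858)^2*(e14)^2 + (-6219/3716)^2*(e15)^2 + (-486/929)^2*(e25)^2 + (-1458/929)^2*(e45)^2 = 164025/3452164*(-1) + 1476225/3452164*(-1) + 38675961/13808656*(+1) + 236196/863041*(+1) + 2125764/863041*(+1) = 81/16 (each basis 2-blade squares to minus the product of its generators' squares); cross terms between blades sharing an index anticommute and cancel; the commuting (index-disjoint) pairs give grade-4 terms 2*c*c'*(blade product), which cancel blade by blade — e1245: -590490/863041 + 590490/863041 = 0 — confirming B is simple. So B^2 = 81/16.
B^2 = 81/16 — a positive square means the series sums to a boost: l = 9/4, alpha*l = -1, so exp(alpha B) = cosh(-1) + (sinh(-1)/(9/4))*B = cosh(1) + (-4*sinh(1)/9)*B.
Answer: cosh(1) - 90*sinh(1)/929*e12 - 270*sinh(1)/929*e14 + 691*sinh(1)/929*e15 + 216*sinh(1)/929*e25 + 648*sinh(1)/929*e45


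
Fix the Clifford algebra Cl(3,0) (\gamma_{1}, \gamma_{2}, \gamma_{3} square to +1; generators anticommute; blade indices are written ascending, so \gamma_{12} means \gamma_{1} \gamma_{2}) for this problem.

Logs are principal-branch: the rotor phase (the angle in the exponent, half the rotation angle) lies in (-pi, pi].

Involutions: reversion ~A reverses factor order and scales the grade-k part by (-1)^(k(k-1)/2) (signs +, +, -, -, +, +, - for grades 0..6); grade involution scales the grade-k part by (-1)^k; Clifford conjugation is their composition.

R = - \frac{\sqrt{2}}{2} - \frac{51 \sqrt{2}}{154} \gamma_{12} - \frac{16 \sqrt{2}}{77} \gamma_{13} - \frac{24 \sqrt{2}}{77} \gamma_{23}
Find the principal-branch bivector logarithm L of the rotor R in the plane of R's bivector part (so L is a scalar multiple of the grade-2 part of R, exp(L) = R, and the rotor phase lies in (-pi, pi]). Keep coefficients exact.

The scalar part of R is - \frac{\sqrt{2}}{2}, so the principal-branch rotor phase is pinned; divide the bivector part by its sine to get the unit plane — L is the phase times that plane.
Concretely: cos(phase) = - \frac{\sqrt{2}}{2} gives phase = ±\frac{3 \pi}{4}, and since phase/sin(phase) is even the sign is immaterial: L = (phase/sin(phase)) * <R>_2 = (\frac{3 \sqrt{2} \pi}{4}) * <R>_2.
Answer: - \frac{153 \pi}{308} \gamma_{12} - \frac{24 \pi}{77} \gamma_{13} - \frac{36 \pi}{77} \gamma_{23}


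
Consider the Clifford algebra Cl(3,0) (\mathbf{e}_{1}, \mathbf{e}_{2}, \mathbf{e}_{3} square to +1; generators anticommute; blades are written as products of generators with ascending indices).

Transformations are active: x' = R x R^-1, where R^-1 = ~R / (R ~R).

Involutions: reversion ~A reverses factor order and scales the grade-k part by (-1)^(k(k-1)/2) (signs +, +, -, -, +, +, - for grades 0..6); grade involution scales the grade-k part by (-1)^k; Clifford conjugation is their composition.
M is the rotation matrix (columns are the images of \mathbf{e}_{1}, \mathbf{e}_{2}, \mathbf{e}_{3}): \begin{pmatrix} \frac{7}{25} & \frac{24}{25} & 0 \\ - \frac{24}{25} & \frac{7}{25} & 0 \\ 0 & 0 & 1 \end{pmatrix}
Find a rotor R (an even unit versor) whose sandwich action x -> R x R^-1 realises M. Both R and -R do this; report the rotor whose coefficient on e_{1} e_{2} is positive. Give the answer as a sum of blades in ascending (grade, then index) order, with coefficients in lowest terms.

Method: write R = a + b12*e_{1} e_{2} + b13*e_{1} e_{3} + b23*e_{2} e_{3} with a^2 + b12^2 + b13^2 + b23^2 = 1 (so R^-1 = ~R). Expanding the columns R e_j ~R gives tr M = 4a^2 - 1 and, from the antisymmetric part, M21 - M12 = -4a*b12, M13 - M31 = 4a*b13, M32 - M23 = -4a*b23.
Here tr M = \frac{39}{25}, so a^2 = (1 + tr M)/4 = \frac{16}{25} and a = ±\frac{4}{5}. Taking a = \frac{4}{5}: M21 - M12 = -\frac{48}{25}, M13 - M31 = 0, M32 - M23 = 0, giving b12 = \frac{3}{5}, b13 = 0, b23 = 0, i.e. R = \frac{4}{5} + \frac{3}{5} e_{1} e_{2}.
Its e_{1} e_{2} coefficient is already positive.
Answer: \frac{4}{5} + \frac{3}{5} e_{1} e_{2}. Recall the cover is two-to-one: with M of trace \frac{39}{25}, both preimages act alike, and the stated e_{1} e_{2} sign chooses the sheet.


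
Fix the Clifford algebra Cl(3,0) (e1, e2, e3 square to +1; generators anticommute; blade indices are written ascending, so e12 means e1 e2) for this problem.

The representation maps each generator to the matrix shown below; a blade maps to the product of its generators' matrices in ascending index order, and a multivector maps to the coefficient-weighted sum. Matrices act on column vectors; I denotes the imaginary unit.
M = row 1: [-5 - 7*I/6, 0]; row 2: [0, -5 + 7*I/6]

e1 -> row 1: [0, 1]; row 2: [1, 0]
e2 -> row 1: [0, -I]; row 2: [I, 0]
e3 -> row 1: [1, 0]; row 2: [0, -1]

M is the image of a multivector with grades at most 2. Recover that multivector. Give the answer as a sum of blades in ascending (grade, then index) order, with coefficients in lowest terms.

Method: 1, rho(e1), rho(e2), rho(e3) form a trace-orthogonal basis of the 2x2 complex matrices (tr(X Y) = 2 if X = Y, else 0), so M = m0*1 + m1*rho(e1) + m2*rho(e2) + m3*rho(e3) with m0 = tr(M)/2 = -5, m1 = tr(M rho(e1))/2 = 0, m2 = tr(M rho(e2))/2 = 0, m3 = tr(M rho(e3))/2 = -7*I/6.
Multiplying table entries, the bivector images are rho(e12) = I*rho(e3), rho(e13) = -I*rho(e2), rho(e23) = I*rho(e1); with real blade coefficients the real parts of m0..m3 are the coefficients of 1, e1, e2, e3 and the imaginary parts give the bivectors (e23: Im m1, e13: -Im m2, e12: Im m3).
Answer: -5 - 7/6*e12


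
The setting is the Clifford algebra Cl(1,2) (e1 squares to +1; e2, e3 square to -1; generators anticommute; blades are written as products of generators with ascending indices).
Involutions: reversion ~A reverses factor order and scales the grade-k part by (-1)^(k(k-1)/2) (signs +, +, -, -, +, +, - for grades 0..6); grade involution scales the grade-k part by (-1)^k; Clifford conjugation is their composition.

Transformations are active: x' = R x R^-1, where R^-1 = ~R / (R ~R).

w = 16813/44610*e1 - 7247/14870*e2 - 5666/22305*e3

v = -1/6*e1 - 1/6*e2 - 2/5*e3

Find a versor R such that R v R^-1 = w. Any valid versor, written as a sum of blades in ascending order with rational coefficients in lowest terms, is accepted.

Since q(v) = q(w) = -4/25, the sum R = v + w = 1563/7435*e1 - 14588/22305*e2 - 14588/22305*e3 does the job whenever invertible.
Answer: 1563/7435*e1 - 14588/22305*e2 - 14588/22305*e3


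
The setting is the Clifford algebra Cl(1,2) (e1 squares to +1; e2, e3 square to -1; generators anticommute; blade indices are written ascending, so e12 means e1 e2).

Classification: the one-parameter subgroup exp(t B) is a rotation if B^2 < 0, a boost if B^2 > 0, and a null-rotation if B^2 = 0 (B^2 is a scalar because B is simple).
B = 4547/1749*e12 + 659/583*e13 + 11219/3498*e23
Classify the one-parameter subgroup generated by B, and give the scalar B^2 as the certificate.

B^2 term by term: the squares give (4547/1749)^2*(e12)^2 + (659/583)^2*(e13)^2 + (11219/3498)^2*(e23)^2 = 20675209/3059001*(+1) + 434281/339889*(+1) + 125865961/12236004*(-1) = -9/4 (each basis 2-blade squares to minus the product of its generators' squares); cross terms between blades sharing an index anticommute and cancel. So B^2 = -9/4.
Answer: rotation, certificate B^2 = -9/4. Why this suffices: the scalar -9/4 survives any versor conjugation, so its sign alone determines the class however B is presented.


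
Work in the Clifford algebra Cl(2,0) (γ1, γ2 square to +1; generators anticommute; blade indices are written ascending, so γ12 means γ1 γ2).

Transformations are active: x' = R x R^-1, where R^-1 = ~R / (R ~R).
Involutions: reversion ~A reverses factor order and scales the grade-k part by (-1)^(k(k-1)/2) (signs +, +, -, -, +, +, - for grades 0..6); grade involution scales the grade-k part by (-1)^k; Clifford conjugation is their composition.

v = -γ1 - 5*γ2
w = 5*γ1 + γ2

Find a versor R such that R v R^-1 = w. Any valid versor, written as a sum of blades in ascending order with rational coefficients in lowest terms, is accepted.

Equal squares first: v^2 = w^2 = 26. Then v + w = 4*γ1 - 4*γ2 is a versor taking v to w, provided it is invertible.
Answer: 4*γ1 - 4*γ2


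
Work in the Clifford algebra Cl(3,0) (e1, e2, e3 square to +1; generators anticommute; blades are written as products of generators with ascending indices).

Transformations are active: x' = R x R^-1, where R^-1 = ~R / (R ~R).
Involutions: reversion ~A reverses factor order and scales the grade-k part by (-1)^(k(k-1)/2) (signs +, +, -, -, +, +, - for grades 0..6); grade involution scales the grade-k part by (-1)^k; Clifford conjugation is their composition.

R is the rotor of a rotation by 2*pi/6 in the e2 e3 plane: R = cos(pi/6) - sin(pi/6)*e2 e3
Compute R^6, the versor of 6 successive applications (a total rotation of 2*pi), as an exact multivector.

Rotor phase runs at HALF the rotation angle; powers of one rotor simply add phase, so after 6 steps in e2 e3 the phase is 6*pi/6 = pi and R^6 = cos(pi) - sin(pi)*e2 e3.
cos(pi) = -1 and sin(pi) = 0, so R^6 = -1. The total rotation 2*pi is 1 full turn, so every vector returns to itself, yet the rotor is -1, on the OTHER sheet of the double cover (an odd number of 2*pi turns).
Answer: -1


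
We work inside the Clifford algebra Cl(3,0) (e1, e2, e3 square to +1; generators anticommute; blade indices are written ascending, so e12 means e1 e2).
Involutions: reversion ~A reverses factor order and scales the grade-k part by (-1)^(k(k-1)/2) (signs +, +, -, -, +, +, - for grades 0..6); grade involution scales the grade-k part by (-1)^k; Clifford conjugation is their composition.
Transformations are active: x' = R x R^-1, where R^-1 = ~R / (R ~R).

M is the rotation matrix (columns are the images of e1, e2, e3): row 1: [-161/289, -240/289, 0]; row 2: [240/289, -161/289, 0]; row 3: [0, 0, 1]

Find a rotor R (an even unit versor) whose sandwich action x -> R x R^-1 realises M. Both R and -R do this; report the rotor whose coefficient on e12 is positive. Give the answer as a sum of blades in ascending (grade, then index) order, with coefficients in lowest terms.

Method: write R = a + b12*e12 + b13*e13 + b23*e23 with a^2 + b12^2 + b13^2 + b23^2 = 1 (so R^-1 = ~R). Expanding the columns R e_j ~R gives tr M = 4a^2 - 1 and, from the antisymmetric part, M21 - M12 = -4a*b12, M13 - M31 = 4a*b13, M32 - M23 = -4a*b23.
Here tr M = -33/289, so a^2 = (1 + tr M)/4 = 64/289 and a = ±8/17. Taking a = 8/17: M21 - M12 = 480/289, M13 - M31 = 0, M32 - M23 = 0, giving b12 = -15/17, b13 = 0, b23 = 0, i.e. R = 8/17 - 15/17*e12.
Its e12 coefficient is negative, so report the other preimage -R.
Answer: -8/17 + 15/17*e12. Note: both R and -R realise this M (trace -33/289); the covering map identifies them, and the e12-coefficient sign is the tie-breaker.


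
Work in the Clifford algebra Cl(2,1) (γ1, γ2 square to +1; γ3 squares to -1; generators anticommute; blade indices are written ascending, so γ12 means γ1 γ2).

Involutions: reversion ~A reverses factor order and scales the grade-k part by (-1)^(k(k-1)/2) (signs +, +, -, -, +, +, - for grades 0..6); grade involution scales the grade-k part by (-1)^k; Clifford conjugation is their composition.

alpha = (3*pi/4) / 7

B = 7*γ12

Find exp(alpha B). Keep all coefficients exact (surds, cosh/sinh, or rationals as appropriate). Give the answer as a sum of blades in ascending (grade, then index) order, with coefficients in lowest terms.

B^2 = (7)^2*(γ12)^2 = 49*(-1) = -49 (a basis 2-blade squares to minus the product of its generators' squares).
B^2 = -49 — B^2 < 0, so the exponential closes trigonometrically: l = 7, alpha*l = 3*pi/4, so exp(alpha B) = cos(3*pi/4) + (sin(3*pi/4)/7)*B = -sqrt(2)/2 + (sqrt(2)/14)*B.
Answer: -sqrt(2)/2 + sqrt(2)/2*γ12


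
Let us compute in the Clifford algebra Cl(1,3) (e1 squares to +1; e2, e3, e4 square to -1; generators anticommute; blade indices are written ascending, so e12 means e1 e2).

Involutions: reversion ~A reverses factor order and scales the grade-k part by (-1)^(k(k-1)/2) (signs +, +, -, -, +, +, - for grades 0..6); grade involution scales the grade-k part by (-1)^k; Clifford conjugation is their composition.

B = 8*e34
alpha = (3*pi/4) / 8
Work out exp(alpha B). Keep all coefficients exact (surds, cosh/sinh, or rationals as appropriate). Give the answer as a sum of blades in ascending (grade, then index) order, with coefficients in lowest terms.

B^2 = (8)^2*(e34)^2 = 64*(-1) = -64 (a basis 2-blade squares to minus the product of its generators' squares).
B^2 = -64 — the negative square puts this in the circular regime; l = 8, alpha*l = 3*pi/4, so exp(alpha B) = cos(3*pi/4) + (sin(3*pi/4)/8)*B = -sqrt(2)/2 + (sqrt(2)/16)*B.
Answer: -sqrt(2)/2 + sqrt(2)/2*e34


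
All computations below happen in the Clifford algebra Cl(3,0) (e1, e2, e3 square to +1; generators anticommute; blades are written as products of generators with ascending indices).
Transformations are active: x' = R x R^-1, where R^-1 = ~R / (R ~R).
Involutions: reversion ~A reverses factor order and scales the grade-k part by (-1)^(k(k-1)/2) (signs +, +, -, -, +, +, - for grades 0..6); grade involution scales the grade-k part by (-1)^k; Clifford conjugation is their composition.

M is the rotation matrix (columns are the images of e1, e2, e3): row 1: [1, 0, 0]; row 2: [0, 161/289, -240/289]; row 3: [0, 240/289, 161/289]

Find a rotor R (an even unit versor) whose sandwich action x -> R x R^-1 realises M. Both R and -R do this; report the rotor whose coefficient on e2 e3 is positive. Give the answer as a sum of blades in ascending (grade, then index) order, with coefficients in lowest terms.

Method: write R = a + b12*e1 e2 + b13*e1 e3 + b23*e2 e3 with a^2 + b12^2 + b13^2 + b23^2 = 1 (so R^-1 = ~R). Expanding the columns R e_j ~R gives tr M = 4a^2 - 1 and, from the antisymmetric part, M21 - M12 = -4a*b12, M13 - M31 = 4a*b13, M32 - M23 = -4a*b23.
Here tr M = 611/289, so a^2 = (1 + tr M)/4 = 225/289 and a = ±15/17. Taking a = 15/17: M21 - M12 = 0, M13 - M31 = 0, M32 - M23 = 480/289, giving b12 = 0, b13 = 0, b23 = -8/17, i.e. R = 15/17 - 8/17*e2 e3.
Its e2 e3 coefficient is negative, so report the other preimage -R.
Answer: -15/17 + 8/17*e2 e3. Uniqueness: Spin(3) -> SO(3) maps R and -R to the same rotation of trace 611/289; fixing the sign of the e2 e3 coefficient removes the ambiguity.


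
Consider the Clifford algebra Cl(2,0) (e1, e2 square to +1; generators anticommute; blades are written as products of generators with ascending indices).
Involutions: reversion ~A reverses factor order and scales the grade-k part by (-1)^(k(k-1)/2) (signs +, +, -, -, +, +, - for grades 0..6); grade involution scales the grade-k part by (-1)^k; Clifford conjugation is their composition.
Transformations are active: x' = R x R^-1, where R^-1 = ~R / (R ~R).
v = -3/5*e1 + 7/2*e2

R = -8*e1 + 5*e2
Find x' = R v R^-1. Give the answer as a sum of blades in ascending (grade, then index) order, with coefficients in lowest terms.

~R = -8*e1 + 5*e2, and R ~R = 89, so R^-1 = ~R / (89).
R v = 223/10 - 25*e1 e2
Answer: -1517/445*e1 - 177/178*e2


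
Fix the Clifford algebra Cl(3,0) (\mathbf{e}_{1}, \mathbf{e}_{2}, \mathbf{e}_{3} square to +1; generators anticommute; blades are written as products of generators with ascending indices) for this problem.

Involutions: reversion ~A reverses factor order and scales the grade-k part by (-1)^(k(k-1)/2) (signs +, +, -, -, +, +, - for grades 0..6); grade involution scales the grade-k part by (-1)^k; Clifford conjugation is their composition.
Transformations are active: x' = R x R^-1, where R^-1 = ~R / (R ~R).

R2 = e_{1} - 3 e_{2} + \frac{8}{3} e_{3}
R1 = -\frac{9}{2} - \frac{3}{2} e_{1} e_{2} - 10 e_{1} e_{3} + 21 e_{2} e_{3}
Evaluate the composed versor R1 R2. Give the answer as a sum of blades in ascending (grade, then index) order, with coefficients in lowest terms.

Distribute over the terms of R2 (each basis-blade product reordered to ascending indices, repeated generators contracted through their squares):
R1 (e_{1}) = -\frac{9}{2} e_{1} + \frac{3}{2} e_{2} + 10 e_{3} + 21 e_{1} e_{2} e_{3}
R1 (-3 e_{2}) = \frac{9}{2} e_{1} + \frac{27}{2} e_{2} + 63 e_{3} - 30 e_{1} e_{2} e_{3}
R1 (\frac{8}{3} e_{3}) = -\frac{80}{3} e_{1} + 56 e_{2} - 12 e_{3} - 4 e_{1} e_{2} e_{3}
Summing the partial products and collecting blades:
Answer: -\frac{80}{3} e_{1} + 71 e_{2} + 61 e_{3} - 13 e_{1} e_{2} e_{3}


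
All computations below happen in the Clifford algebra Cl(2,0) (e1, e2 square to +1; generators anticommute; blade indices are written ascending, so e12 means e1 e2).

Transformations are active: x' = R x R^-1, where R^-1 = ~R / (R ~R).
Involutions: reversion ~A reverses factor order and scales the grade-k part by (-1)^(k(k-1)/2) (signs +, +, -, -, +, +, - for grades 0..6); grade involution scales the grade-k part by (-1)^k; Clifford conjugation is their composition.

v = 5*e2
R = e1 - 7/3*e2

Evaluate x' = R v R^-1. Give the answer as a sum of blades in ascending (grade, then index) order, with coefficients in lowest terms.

~R = e1 - 7/3*e2, and R ~R = 58/9, so R^-1 = ~R / (58/9).
R v = -35/3 + 5*e12
Answer: -105/29*e1 + 100/29*e2


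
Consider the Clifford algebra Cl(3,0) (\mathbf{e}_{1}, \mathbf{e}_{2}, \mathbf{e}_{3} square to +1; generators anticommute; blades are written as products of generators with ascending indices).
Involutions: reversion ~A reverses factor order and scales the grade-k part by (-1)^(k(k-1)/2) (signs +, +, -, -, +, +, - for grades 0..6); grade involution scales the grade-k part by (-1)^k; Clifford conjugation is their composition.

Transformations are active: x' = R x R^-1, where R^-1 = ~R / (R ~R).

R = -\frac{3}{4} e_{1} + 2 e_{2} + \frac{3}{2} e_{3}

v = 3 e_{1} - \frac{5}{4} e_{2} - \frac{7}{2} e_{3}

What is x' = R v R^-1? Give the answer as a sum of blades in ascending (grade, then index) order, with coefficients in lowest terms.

~R = -\frac{3}{4} e_{1} + 2 e_{2} + \frac{3}{2} e_{3}, and R ~R = \frac{109}{16}, so R^-1 = ~R / (\frac{109}{16}).
R v = -10 - \frac{81}{16} e_{1} e_{2} - \frac{15}{8} e_{1} e_{3} - \frac{41}{8} e_{2} e_{3}
Answer: -\frac{87}{109} e_{1} - \frac{2015}{436} e_{2} - \frac{197}{218} e_{3}


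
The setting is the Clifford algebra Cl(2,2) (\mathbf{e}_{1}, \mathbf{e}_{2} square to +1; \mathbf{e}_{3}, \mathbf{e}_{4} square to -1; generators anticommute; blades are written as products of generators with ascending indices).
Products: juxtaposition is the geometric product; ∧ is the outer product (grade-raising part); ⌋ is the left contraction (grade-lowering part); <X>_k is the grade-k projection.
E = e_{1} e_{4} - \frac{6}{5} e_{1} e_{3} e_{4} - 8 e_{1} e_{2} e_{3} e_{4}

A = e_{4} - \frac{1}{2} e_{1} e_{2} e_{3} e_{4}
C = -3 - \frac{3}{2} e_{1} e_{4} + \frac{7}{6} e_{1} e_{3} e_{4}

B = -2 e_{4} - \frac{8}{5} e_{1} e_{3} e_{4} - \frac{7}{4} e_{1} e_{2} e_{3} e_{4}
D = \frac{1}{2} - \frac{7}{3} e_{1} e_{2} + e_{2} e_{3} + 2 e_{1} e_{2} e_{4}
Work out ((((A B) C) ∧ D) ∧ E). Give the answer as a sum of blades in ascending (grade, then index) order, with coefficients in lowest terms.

step 1: \frac{23}{8} + \frac{4}{5} e_{2} + \frac{8}{5} e_{1} e_{3} - \frac{11}{4} e_{1} e_{2} e_{3}
step 2: -\frac{69}{8} - \frac{12}{5} e_{2} + \frac{28}{15} e_{4} - \frac{24}{5} e_{1} e_{3} - \frac{69}{16} e_{1} e_{4} + \frac{77}{24} e_{2} e_{4} + \frac{12}{5} e_{3} e_{4} + \frac{33}{4} e_{1} e_{2} e_{3} + \frac{6}{5} e_{1} e_{2} e_{4} + \frac{161}{48} e_{1} e_{3} e_{4} + \frac{33}{8} e_{2} e_{3} e_{4} - \frac{14}{15} e_{1} e_{2} e_{3} e_{4}
step 3: -\frac{69}{16} - \frac{6}{5} e_{2} + \frac{14}{15} e_{4} + \frac{161}{8} e_{1} e_{2} - \frac{12}{5} e_{1} e_{3} - \frac{69}{32} e_{1} e_{4} - \frac{69}{8} e_{2} e_{3} + \frac{77}{48} e_{2} e_{4} + \frac{6}{5} e_{3} e_{4} + \frac{33}{8} e_{1} e_{2} e_{3} - \frac{3781}{180} e_{1} e_{2} e_{4} + \frac{161}{96} e_{1} e_{3} e_{4} + \frac{943}{240} e_{2} e_{3} e_{4} - \frac{2491}{240} e_{1} e_{2} e_{3} e_{4}
step 4: -\frac{69}{16} e_{1} e_{4} + \frac{6}{5} e_{1} e_{2} e_{4} + \frac{207}{40} e_{1} e_{3} e_{4} + \frac{4887}{200} e_{1} e_{2} e_{3} e_{4}
Answer: -\frac{69}{16} e_{1} e_{4} + \frac{6}{5} e_{1} e_{2} e_{4} + \frac{207}{40} e_{1} e_{3} e_{4} + \frac{4887}{200} e_{1} e_{2} e_{3} e_{4}


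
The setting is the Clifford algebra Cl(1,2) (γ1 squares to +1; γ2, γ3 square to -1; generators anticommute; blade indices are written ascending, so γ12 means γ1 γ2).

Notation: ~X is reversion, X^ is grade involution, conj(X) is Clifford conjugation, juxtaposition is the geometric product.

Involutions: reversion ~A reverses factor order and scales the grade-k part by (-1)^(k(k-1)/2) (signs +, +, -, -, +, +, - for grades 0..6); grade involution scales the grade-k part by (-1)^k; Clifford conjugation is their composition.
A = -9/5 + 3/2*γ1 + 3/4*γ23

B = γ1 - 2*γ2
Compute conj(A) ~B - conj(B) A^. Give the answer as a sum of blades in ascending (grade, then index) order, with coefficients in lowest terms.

first term: -3/2 - 9/5*γ1 + 18/5*γ2 + 3/2*γ3 + 3*γ12 - 3/4*γ123
second term: 3/2 + 9/5*γ1 - 18/5*γ2 - 3/2*γ3 + 3*γ12 - 3/4*γ123
Answer: -3 - 18/5*γ1 + 36/5*γ2 + 3*γ3


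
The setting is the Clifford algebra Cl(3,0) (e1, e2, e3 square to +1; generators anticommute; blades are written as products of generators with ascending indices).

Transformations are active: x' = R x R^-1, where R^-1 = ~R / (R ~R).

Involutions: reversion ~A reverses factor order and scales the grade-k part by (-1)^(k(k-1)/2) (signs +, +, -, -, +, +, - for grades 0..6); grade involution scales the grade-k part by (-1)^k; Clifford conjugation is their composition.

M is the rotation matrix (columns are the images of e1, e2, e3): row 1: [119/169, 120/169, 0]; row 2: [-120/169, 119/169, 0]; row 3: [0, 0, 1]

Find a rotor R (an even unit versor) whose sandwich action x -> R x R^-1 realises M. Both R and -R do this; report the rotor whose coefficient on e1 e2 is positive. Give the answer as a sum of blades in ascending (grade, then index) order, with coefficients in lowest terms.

Method: write R = a + b12*e1 e2 + b13*e1 e3 + b23*e2 e3 with a^2 + b12^2 + b13^2 + b23^2 = 1 (so R^-1 = ~R). Expanding the columns R e_j ~R gives tr M = 4a^2 - 1 and, from the antisymmetric part, M21 - M12 = -4a*b12, M13 - M31 = 4a*b13, M32 - M23 = -4a*b23.
Here tr M = 407/169, so a^2 = (1 + tr M)/4 = 144/169 and a = ±12/13. Taking a = 12/13: M21 - M12 = -240/169, M13 - M31 = 0, M32 - M23 = 0, giving b12 = 5/13, b13 = 0, b23 = 0, i.e. R = 12/13 + 5/13*e1 e2.
Its e1 e2 coefficient is already positive.
Answer: 12/13 + 5/13*e1 e2. Sheet selection: the two-to-one cover makes ±R indistinguishable at the matrix level (trace 407/169), so uniqueness comes from the required sign on e1 e2.


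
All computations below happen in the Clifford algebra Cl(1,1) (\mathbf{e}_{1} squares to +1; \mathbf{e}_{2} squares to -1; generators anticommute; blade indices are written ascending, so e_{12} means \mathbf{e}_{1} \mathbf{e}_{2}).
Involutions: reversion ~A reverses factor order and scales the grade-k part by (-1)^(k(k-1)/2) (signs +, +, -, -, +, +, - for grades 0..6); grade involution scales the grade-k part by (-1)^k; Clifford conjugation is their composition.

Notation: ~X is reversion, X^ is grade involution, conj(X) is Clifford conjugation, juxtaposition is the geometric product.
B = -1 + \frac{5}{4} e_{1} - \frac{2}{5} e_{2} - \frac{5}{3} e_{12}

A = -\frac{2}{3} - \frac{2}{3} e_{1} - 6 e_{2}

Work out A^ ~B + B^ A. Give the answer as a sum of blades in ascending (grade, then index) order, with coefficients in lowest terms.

first term: \frac{39}{10} + \frac{17}{2} e_{1} - \frac{208}{45} e_{2} - \frac{799}{90} e_{12}
second term: \frac{39}{10} - \frac{17}{2} e_{1} + \frac{208}{45} e_{2} + \frac{799}{90} e_{12}
Answer: \frac{39}{5}


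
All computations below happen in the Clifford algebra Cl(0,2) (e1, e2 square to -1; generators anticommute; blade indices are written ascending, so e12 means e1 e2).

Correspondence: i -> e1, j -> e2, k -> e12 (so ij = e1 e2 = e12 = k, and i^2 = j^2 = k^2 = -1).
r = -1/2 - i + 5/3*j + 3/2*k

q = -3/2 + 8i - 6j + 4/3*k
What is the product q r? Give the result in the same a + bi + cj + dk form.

In blades: q = -3/2 + 8*e1 - 6*e2 + 4/3*e12, r = -1/2 - e1 + 5/3*e2 + 3/2*e12.
Distribute q over r term by term (generator squares from the signature, products reordered to ascending indices): (-3/2)*r = 3/4 + 3/2*e1 - 5/2*e2 - 9/4*e12; (8*e1)*r = 8 - 4*e1 - 12*e2 + 40/3*e12; (-6*e2)*r = 10 - 9*e1 + 3*e2 - 6*e12; (4/3*e12)*r = -2 - 20/9*e1 - 4/3*e2 - 2/3*e12.
Sum: 67/4 - 247/18*e1 - 77/6*e2 + 53/12*e12; translating back through the correspondence:
Answer: 67/4 - 247/18*i - 77/6*j + 53/12*k


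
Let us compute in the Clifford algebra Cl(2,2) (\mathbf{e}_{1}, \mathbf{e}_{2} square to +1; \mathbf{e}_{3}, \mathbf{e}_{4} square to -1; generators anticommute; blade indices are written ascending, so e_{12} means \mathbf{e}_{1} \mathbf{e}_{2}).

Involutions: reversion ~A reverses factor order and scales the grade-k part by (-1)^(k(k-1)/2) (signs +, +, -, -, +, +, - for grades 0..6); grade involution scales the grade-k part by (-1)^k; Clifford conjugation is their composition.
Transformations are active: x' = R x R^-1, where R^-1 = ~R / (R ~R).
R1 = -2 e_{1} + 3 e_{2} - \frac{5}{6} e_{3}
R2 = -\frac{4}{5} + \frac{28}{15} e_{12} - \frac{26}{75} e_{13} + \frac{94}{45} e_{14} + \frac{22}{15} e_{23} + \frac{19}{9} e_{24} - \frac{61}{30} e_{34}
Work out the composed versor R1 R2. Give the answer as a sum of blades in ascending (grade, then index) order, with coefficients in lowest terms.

Distribute over the terms of R1 (each basis-blade product reordered to ascending indices, repeated generators contracted through their squares):
(-2 e_{1}) R2 = \frac{8}{5} e_{1} - \frac{56}{15} e_{2} + \frac{52}{75} e_{3} - \frac{188}{45} e_{4} - \frac{44}{15} e_{123} - \frac{38}{9} e_{124} + \frac{61}{15} e_{134}
(3 e_{2}) R2 = -\frac{28}{5} e_{1} - \frac{12}{5} e_{2} + \frac{22}{5} e_{3} + \frac{19}{3} e_{4} + \frac{26}{25} e_{123} - \frac{94}{15} e_{124} - \frac{61}{10} e_{234}
(-\frac{5}{6} e_{3}) R2 = \frac{13}{45} e_{1} - \frac{11}{9} e_{2} + \frac{2}{3} e_{3} - \frac{61}{36} e_{4} - \frac{14}{9} e_{123} + \frac{47}{27} e_{134} + \frac{95}{54} e_{234}
Summing the partial products and collecting blades:
Answer: -\frac{167}{45} e_{1} - \frac{331}{45} e_{2} + \frac{144}{25} e_{3} + \frac{83}{180} e_{4} - \frac{776}{225} e_{123} - \frac{472}{45} e_{124} + \frac{784}{135} e_{134} - \frac{586}{135} e_{234}
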